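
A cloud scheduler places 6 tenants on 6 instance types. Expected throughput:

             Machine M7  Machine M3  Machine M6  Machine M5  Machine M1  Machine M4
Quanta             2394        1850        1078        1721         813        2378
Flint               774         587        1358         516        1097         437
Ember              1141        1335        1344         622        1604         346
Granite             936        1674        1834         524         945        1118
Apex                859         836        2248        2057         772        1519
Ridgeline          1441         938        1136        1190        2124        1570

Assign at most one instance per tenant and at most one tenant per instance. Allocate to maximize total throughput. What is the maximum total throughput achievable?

Maximum total: 10732 ops/s

Optimal: Quanta→Machine M4 (2378 ops/s), Flint→Machine M6 (1358 ops/s), Ember→Machine M7 (1141 ops/s), Granite→Machine M3 (1674 ops/s), Apex→Machine M5 (2057 ops/s), Ridgeline→Machine M1 (2124 ops/s) — total 2378+1358+1141+1674+2057+2124 = 10732 ops/s.
Row-greedy (each tenant in turn takes its best remaining instance) gives 10657 ops/s, worse by 75.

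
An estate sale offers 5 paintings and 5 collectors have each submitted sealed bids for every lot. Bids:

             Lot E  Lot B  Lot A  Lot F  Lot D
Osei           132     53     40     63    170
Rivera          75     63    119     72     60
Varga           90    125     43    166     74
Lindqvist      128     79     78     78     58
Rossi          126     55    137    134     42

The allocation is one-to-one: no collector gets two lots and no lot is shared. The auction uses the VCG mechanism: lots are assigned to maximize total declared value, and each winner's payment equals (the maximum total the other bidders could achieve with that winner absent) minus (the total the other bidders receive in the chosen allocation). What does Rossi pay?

Rossi pays $41.

Efficient allocation: Osei→Lot D ($170), Rivera→Lot A ($119), Varga→Lot B ($125), Lindqvist→Lot E ($128), Rossi→Lot F ($134); total welfare W = $676.
Rossi receives Lot F at value $134, so the others get W − 134 = $542.
Without Rossi: best allocation of the remaining 4 bidders over all 5 lots is Osei→Lot D ($170), Rivera→Lot A ($119), Varga→Lot F ($166), Lindqvist→Lot E ($128), total $583.
VCG payment = (others' best without Rossi) − (others' welfare with Rossi) = 583 − 542 = $41.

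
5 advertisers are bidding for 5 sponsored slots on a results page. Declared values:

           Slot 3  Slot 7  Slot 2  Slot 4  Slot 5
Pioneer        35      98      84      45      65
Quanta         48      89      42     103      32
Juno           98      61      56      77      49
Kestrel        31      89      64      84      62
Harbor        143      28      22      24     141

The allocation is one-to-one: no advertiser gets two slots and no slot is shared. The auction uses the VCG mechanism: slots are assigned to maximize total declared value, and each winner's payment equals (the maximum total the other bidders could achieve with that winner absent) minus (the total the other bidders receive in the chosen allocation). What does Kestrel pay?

Efficient allocation: Pioneer→Slot 2 ($84), Quanta→Slot 4 ($103), Juno→Slot 3 ($98), Kestrel→Slot 7 ($89), Harbor→Slot 5 ($141); total welfare W = $515.
Kestrel receives Slot 7 at value $89, so the others get W − 89 = $426.
Without Kestrel: best allocation of the remaining 4 bidders over all 5 slots is Pioneer→Slot 7 ($98), Quanta→Slot 4 ($103), Juno→Slot 3 ($98), Harbor→Slot 5 ($141), total $440.
VCG payment = (others' best without Kestrel) − (others' welfare with Kestrel) = 440 − 426 = $14.

Kestrel pays $14.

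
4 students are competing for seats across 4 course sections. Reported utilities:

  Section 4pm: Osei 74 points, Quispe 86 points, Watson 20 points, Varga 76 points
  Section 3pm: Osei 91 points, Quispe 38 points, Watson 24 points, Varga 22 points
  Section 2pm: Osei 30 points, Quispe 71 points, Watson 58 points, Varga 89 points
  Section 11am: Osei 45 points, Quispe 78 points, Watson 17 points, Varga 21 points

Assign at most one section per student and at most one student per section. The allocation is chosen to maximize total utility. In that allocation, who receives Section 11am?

Quispe receives Section 11am.

Optimal: Osei→Section 3pm (91 points), Quispe→Section 11am (78 points), Watson→Section 2pm (58 points), Varga→Section 4pm (76 points) — total 91+78+58+76 = 303 points.
Max-entry greedy (repeatedly take the single best remaining cell) gives 283 points, worse by 20.
Swapping Osei↔Quispe (Osei→Section 11am 45 points, Quispe→Section 3pm 38 points) loses 86.
Every other assignment is strictly worse.
Quispe's own top section is Section 4pm (86 points), but forcing Quispe→Section 4pm and reassigning the rest optimally gives only 283 points — worse by 20.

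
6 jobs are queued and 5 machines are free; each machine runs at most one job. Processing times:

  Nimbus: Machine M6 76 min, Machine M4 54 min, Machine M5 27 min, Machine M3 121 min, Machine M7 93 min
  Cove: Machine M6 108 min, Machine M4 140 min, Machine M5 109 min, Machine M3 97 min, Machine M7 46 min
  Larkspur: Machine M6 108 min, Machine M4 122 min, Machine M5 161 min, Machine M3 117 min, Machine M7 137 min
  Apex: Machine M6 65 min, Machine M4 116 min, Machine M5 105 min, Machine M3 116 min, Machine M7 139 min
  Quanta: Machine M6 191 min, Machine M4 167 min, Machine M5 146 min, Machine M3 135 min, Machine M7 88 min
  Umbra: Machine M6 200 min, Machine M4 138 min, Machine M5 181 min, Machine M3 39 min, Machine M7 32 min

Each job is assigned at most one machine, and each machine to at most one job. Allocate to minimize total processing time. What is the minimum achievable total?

Optimal: Apex→Machine M6 (65 min), Larkspur→Machine M4 (122 min), Nimbus→Machine M5 (27 min), Umbra→Machine M3 (39 min), Cove→Machine M7 (46 min) — total 65+122+27+39+46 = 299 min.
Row-greedy (each job in turn takes its cheapest remaining machine) gives 432 min, worse by 133.
Next-best assignment: Larkspur→Machine M6, Apex→Machine M4, Nimbus→Machine M5, Umbra→Machine M3, Cove→Machine M7 = 336 min.
Every other assignment is strictly worse.

Minimum total: 299 min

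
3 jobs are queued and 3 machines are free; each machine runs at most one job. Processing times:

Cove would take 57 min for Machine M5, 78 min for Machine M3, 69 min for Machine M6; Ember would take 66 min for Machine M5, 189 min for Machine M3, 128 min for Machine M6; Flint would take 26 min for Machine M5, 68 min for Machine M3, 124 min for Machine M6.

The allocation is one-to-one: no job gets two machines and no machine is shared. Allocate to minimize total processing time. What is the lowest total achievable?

Optimal: Cove→Machine M6 (69 min), Ember→Machine M5 (66 min), Flint→Machine M3 (68 min) — total 69+66+68 = 203 min.
Min-entry greedy (repeatedly take the single cheapest remaining cell) gives 284 min, worse by 81.
Next-best assignment: Cove→Machine M3, Ember→Machine M6, Flint→Machine M5 = 232 min.
No other one-to-one assignment undercuts 203 min.

Minimum total: 203 min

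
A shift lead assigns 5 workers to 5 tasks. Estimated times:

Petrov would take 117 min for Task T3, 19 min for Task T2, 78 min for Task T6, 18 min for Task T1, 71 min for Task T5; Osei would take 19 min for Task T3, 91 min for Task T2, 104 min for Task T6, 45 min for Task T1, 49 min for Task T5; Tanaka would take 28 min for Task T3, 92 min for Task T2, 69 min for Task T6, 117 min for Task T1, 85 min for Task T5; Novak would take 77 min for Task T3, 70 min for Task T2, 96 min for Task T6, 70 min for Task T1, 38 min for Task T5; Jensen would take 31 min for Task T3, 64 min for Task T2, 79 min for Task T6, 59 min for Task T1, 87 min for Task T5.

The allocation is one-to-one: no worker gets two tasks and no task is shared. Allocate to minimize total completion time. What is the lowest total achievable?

Optimal: Petrov→Task T2 (19 min), Osei→Task T1 (45 min), Tanaka→Task T6 (69 min), Novak→Task T5 (38 min), Jensen→Task T3 (31 min) — total 19+45+69+38+31 = 202 min.
Row-greedy (each worker in turn takes its cheapest remaining task) gives 208 min, worse by 6.
Checked against all permutations: 202 min is optimal.

Minimum total: 202 min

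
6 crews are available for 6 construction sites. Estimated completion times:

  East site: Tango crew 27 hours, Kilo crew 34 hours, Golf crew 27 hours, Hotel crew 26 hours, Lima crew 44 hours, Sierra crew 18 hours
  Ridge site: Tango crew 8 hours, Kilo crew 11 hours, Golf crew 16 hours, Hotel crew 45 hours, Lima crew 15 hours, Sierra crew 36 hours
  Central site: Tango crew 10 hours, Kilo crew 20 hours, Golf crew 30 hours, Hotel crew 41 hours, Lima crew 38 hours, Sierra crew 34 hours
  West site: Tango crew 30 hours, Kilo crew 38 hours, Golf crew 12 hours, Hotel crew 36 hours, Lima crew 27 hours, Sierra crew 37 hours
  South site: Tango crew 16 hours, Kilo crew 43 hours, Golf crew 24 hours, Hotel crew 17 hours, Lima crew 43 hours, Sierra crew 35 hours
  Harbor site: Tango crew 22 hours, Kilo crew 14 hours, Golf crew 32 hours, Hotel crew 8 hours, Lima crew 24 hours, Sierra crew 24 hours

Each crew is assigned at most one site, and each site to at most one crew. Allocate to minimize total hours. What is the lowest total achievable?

Minimum total: 86 hours

Optimal: Tango crew→Central site (10 hours), Kilo crew→Harbor site (14 hours), Golf crew→West site (12 hours), Hotel crew→South site (17 hours), Lima crew→Ridge site (15 hours), Sierra crew→East site (18 hours) — total 10+14+12+17+15+18 = 86 hours.
Checked against all permutations: 86 hours is optimal.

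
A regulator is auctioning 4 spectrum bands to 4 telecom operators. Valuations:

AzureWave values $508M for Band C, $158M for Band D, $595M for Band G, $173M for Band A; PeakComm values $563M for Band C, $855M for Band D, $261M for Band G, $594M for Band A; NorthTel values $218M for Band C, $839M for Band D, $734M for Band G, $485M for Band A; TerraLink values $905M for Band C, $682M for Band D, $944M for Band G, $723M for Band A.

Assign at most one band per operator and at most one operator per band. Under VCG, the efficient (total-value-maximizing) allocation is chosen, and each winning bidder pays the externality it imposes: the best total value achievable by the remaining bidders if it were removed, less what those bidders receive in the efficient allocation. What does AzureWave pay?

Efficient allocation: AzureWave→Band G ($595M), PeakComm→Band A ($594M), NorthTel→Band D ($839M), TerraLink→Band C ($905M); total welfare W = $2933M.
AzureWave receives Band G at value $595M, so the others get W − 595 = $2338M.
Without AzureWave: best allocation of the remaining 3 bidders over all 4 bands is PeakComm→Band D ($855M), NorthTel→Band G ($734M), TerraLink→Band C ($905M), total $2494M.
VCG payment = (others' best without AzureWave) − (others' welfare with AzureWave) = 2494 − 2338 = $156M.

AzureWave pays $156M.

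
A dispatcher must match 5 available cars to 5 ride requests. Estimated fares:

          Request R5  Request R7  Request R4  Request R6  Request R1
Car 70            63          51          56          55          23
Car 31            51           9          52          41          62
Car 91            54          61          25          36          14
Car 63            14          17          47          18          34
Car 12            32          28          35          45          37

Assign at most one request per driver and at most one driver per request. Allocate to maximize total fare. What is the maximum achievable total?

Maximum total: $278

Optimal: Car 70→Request R5 ($63), Car 31→Request R1 ($62), Car 91→Request R7 ($61), Car 63→Request R4 ($47), Car 12→Request R6 ($45) — total 63+62+61+47+45 = $278.
Column-greedy (each request in turn goes to its best remaining driver) gives $255, worse by 23.
Next-best assignment: Car 70→Request R7, Car 31→Request R1, Car 91→Request R5, Car 63→Request R4, Car 12→Request R6 = $259.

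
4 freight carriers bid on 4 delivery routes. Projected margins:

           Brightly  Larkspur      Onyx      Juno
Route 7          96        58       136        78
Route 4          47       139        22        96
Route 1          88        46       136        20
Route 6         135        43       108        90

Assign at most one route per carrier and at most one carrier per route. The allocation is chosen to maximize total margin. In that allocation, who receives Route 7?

Juno receives Route 7.

Optimal: Brightly→Route 6 ($135k), Larkspur→Route 4 ($139k), Onyx→Route 1 ($136k), Juno→Route 7 ($78k) — total 135+139+136+78 = $488k.
Row-greedy (each carrier in turn takes its best remaining route) gives $430k, worse by 58.
Juno's own top route is Route 4 ($96k), but forcing Juno→Route 4 and reassigning the rest optimally gives only $425k — worse by 63.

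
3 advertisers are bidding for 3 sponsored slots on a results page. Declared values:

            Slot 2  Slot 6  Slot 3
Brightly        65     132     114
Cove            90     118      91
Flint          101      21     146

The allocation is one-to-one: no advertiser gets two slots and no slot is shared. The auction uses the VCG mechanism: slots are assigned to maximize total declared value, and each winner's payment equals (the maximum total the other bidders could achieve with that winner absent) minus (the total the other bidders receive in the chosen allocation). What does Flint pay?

Efficient allocation: Brightly→Slot 6 ($132), Cove→Slot 2 ($90), Flint→Slot 3 ($146); total welfare W = $368.
Flint receives Slot 3 at value $146, so the others get W − 146 = $222.
Without Flint: best allocation of the remaining 2 bidders over all 3 slots is Brightly→Slot 3 ($114), Cove→Slot 6 ($118), total $232.
VCG payment = (others' best without Flint) − (others' welfare with Flint) = 232 − 222 = $10.

Flint pays $10.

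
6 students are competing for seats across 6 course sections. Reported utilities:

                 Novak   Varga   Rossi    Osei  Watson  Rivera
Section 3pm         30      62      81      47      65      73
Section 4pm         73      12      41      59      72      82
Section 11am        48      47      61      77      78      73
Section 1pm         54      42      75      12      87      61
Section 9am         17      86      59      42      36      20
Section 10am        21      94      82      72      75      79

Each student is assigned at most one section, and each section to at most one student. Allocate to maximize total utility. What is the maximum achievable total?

Maximum total: 483 points

Optimal: Novak→Section 4pm (73 points), Varga→Section 9am (86 points), Rossi→Section 3pm (81 points), Osei→Section 11am (77 points), Watson→Section 1pm (87 points), Rivera→Section 10am (79 points) — total 73+86+81+77+87+79 = 483 points.
Column-greedy (each section in turn goes to its best remaining student) gives 453 points, worse by 30.
Next-best assignment: Novak→Section 4pm, Varga→Section 9am, Rossi→Section 10am, Osei→Section 11am, Watson→Section 1pm, Rivera→Section 3pm = 478 points.
Every other assignment is strictly worse.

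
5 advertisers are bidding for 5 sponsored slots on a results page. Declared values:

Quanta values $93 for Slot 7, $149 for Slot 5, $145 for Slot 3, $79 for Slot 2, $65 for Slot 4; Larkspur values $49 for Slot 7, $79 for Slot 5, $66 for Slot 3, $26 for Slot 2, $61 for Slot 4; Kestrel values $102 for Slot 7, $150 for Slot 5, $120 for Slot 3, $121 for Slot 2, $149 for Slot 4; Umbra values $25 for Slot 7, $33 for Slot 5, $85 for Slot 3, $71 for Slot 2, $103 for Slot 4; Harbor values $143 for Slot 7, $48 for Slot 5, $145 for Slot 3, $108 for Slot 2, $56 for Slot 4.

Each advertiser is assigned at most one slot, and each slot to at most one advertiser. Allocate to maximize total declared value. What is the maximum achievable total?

Max total: $591

Optimal: Quanta→Slot 3 ($145), Larkspur→Slot 5 ($79), Kestrel→Slot 2 ($121), Umbra→Slot 4 ($103), Harbor→Slot 7 ($143) — total 145+79+121+103+143 = $591.
Max-entry greedy (repeatedly take the single best remaining cell) gives $567, worse by 24.
Next-best assignment: Quanta→Slot 3, Larkspur→Slot 5, Kestrel→Slot 4, Umbra→Slot 2, Harbor→Slot 7 = $587.
Swapping Larkspur↔Umbra (Larkspur→Slot 4 $61, Umbra→Slot 5 $33) loses 88.
Every other assignment is strictly worse.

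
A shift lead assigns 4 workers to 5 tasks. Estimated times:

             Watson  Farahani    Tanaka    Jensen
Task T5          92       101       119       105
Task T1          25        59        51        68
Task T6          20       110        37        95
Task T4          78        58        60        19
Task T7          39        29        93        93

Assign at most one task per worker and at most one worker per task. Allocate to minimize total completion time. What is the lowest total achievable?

Treat this as an assignment problem: match each worker to one task.
Optimal: Watson→Task T1 (25 min), Farahani→Task T7 (29 min), Tanaka→Task T6 (37 min), Jensen→Task T4 (19 min) — total 25+29+37+19 = 110 min.
Row-greedy (each worker in turn takes its cheapest remaining task) gives 119 min, worse by 9.
Swapping Tanaka↔Watson (Tanaka→Task T1 51 min, Watson→Task T6 20 min) adds 9.

Min total: 110 min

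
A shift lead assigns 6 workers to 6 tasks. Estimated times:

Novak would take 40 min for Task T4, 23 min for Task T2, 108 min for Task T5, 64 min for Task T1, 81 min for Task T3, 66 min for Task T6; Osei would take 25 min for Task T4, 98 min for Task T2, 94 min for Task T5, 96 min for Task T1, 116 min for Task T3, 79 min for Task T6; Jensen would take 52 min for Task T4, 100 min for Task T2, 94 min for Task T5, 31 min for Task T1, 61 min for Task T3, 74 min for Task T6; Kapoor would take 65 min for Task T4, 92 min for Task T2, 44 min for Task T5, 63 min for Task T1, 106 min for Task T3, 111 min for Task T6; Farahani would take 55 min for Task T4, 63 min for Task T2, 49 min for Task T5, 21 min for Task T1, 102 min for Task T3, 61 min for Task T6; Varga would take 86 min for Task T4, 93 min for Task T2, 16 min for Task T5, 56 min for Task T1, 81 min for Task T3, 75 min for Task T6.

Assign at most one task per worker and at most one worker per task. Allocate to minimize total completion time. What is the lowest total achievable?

Min total: 249 min

Optimal: Novak→Task T2 (23 min), Osei→Task T4 (25 min), Jensen→Task T3 (61 min), Kapoor→Task T5 (44 min), Farahani→Task T1 (21 min), Varga→Task T6 (75 min) — total 23+25+61+44+21+75 = 249 min.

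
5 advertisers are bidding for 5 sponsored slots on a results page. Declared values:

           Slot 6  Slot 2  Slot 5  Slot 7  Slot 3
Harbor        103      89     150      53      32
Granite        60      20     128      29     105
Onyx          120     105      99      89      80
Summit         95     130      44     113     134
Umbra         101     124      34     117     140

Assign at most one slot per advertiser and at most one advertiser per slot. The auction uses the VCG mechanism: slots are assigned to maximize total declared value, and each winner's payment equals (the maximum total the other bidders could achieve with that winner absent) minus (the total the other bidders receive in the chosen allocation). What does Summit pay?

Efficient allocation: Harbor→Slot 5 ($150), Granite→Slot 3 ($105), Onyx→Slot 6 ($120), Summit→Slot 2 ($130), Umbra→Slot 7 ($117); total welfare W = $622.
Summit receives Slot 2 at value $130, so the others get W − 130 = $492.
Without Summit: best allocation of the remaining 4 bidders over all 5 slots is Harbor→Slot 5 ($150), Granite→Slot 3 ($105), Onyx→Slot 6 ($120), Umbra→Slot 2 ($124), total $499.
VCG payment = (others' best without Summit) − (others' welfare with Summit) = 499 − 492 = $7.

Summit pays $7.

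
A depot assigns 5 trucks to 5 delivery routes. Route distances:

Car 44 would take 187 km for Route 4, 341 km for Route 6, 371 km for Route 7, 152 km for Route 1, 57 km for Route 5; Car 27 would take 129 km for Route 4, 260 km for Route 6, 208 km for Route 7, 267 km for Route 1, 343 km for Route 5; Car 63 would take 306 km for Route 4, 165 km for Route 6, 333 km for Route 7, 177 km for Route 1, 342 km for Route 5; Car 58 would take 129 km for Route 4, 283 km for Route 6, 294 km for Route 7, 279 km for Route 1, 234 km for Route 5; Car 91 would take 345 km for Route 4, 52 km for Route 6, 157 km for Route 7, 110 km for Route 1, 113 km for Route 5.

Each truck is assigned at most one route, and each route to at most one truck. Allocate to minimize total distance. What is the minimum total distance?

Min total: 623 km

Optimal: Car 44→Route 5 (57 km), Car 27→Route 7 (208 km), Car 63→Route 1 (177 km), Car 58→Route 4 (129 km), Car 91→Route 6 (52 km) — total 57+208+177+129+52 = 623 km.
Min-entry greedy (repeatedly take the single cheapest remaining cell) gives 709 km, worse by 86.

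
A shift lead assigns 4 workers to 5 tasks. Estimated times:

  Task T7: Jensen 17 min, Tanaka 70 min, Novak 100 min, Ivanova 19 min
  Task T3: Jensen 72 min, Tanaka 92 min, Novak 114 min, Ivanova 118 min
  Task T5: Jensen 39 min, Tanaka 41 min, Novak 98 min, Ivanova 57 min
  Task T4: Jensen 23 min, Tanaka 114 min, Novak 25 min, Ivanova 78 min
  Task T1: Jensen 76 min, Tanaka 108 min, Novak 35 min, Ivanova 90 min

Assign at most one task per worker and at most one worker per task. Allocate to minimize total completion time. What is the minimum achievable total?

Min total: 118 min

Optimal: Jensen→Task T4 (23 min), Tanaka→Task T5 (41 min), Novak→Task T1 (35 min), Ivanova→Task T7 (19 min) — total 23+41+35+19 = 118 min.
Row-greedy (each worker in turn takes its cheapest remaining task) gives 173 min, worse by 55.
Checked against all permutations: 118 min is optimal.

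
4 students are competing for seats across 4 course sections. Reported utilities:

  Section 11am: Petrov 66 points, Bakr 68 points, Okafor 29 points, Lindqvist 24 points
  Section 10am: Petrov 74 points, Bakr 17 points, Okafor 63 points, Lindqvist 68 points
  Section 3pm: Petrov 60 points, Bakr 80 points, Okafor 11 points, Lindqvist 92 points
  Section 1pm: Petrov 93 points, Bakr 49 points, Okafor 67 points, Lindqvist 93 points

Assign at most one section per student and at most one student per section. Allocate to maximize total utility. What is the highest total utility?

Max total: 316 points

Optimal: Petrov→Section 1pm (93 points), Bakr→Section 11am (68 points), Okafor→Section 10am (63 points), Lindqvist→Section 3pm (92 points) — total 93+68+63+92 = 316 points.
Row-greedy (each student in turn takes its best remaining section) gives 260 points, worse by 56.
Next-best assignment: Petrov→Section 11am, Bakr→Section 3pm, Okafor→Section 10am, Lindqvist→Section 1pm = 302 points.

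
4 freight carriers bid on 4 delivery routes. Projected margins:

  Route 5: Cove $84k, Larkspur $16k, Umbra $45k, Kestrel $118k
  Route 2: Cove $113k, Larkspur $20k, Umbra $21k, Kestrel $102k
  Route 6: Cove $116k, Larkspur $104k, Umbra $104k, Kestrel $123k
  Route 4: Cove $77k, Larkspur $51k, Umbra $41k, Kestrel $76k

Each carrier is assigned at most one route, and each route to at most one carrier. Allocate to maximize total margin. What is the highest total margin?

Max total: $386k

This is a one-to-one assignment (maximum-weight bipartite matching).
Optimal: Cove→Route 2 ($113k), Larkspur→Route 4 ($51k), Umbra→Route 6 ($104k), Kestrel→Route 5 ($118k) — total 113+51+104+118 = $386k.
Max-entry greedy (repeatedly take the single best remaining cell) gives $332k, worse by 54.
No other one-to-one assignment exceeds $386k.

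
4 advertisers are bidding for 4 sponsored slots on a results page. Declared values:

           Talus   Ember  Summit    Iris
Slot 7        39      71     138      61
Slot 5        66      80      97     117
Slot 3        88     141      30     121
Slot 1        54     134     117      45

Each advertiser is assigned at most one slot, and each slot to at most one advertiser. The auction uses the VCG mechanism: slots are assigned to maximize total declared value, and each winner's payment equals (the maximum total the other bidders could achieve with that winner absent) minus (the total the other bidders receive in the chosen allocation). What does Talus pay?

Efficient allocation: Talus→Slot 3 ($88), Ember→Slot 1 ($134), Summit→Slot 7 ($138), Iris→Slot 5 ($117); total welfare W = $477.
Talus receives Slot 3 at value $88, so the others get W − 88 = $389.
Without Talus: best allocation of the remaining 3 bidders over all 4 slots is Ember→Slot 3 ($141), Summit→Slot 7 ($138), Iris→Slot 5 ($117), total $396.
VCG payment = (others' best without Talus) − (others' welfare with Talus) = 396 − 389 = $7.

Talus pays $7.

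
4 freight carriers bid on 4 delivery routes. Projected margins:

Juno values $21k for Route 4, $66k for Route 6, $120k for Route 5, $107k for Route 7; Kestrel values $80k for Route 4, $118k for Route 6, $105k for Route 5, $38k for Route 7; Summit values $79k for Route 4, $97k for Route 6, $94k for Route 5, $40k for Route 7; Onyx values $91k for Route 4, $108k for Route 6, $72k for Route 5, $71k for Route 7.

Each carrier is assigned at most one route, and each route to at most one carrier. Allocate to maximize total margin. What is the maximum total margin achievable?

Max total: $410k

This is a one-to-one assignment (maximum-weight bipartite matching).
Optimal: Juno→Route 7 ($107k), Kestrel→Route 6 ($118k), Summit→Route 5 ($94k), Onyx→Route 4 ($91k) — total 107+118+94+91 = $410k.
Row-greedy (each carrier in turn takes its best remaining route) gives $388k, worse by 22.
Every other assignment is strictly worse.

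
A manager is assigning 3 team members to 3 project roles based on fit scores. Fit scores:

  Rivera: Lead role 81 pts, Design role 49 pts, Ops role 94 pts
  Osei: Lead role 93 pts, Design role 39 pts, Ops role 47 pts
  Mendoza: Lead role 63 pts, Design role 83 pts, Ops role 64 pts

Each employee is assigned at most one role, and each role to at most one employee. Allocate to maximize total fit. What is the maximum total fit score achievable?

This is the linear assignment problem.
Optimal: Rivera→Ops role (94 pts), Osei→Lead role (93 pts), Mendoza→Design role (83 pts) — total 94+93+83 = 270 pts.
Next-best assignment: Rivera→Lead role, Osei→Ops role, Mendoza→Design role = 211 pts.
Swapping Osei↔Mendoza (Osei→Design role 39 pts, Mendoza→Lead role 63 pts) loses 74.
Checked against all permutations: 270 pts is optimal.

Maximum total: 270 pts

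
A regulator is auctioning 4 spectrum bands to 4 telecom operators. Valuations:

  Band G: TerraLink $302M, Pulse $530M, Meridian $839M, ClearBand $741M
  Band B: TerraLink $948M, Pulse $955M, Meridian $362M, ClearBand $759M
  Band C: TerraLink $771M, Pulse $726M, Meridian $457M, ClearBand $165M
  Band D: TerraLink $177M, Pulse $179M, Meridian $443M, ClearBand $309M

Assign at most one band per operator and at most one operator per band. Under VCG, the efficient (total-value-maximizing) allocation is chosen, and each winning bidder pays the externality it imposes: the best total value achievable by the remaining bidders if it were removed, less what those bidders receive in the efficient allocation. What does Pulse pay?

Efficient allocation: TerraLink→Band C ($771M), Pulse→Band B ($955M), Meridian→Band D ($443M), ClearBand→Band G ($741M); total welfare W = $2910M.
Pulse receives Band B at value $955M, so the others get W − 955 = $1955M.
Without Pulse: best allocation of the remaining 3 bidders over all 4 bands is TerraLink→Band C ($771M), Meridian→Band G ($839M), ClearBand→Band B ($759M), total $2369M.
VCG payment = (others' best without Pulse) − (others' welfare with Pulse) = 2369 − 1955 = $414M.

Pulse pays $414M.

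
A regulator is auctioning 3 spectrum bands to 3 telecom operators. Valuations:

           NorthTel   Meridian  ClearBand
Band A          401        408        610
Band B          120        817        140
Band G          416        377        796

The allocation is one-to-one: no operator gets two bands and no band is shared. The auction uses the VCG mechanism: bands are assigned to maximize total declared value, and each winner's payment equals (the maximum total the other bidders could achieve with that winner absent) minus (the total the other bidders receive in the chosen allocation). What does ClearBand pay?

ClearBand pays $15M.

Efficient allocation: NorthTel→Band A ($401M), Meridian→Band B ($817M), ClearBand→Band G ($796M); total welfare W = $2014M.
ClearBand receives Band G at value $796M, so the others get W − 796 = $1218M.
Without ClearBand: best allocation of the remaining 2 bidders over all 3 bands is NorthTel→Band G ($416M), Meridian→Band B ($817M), total $1233M.
VCG payment = (others' best without ClearBand) − (others' welfare with ClearBand) = 1233 − 1218 = $15M.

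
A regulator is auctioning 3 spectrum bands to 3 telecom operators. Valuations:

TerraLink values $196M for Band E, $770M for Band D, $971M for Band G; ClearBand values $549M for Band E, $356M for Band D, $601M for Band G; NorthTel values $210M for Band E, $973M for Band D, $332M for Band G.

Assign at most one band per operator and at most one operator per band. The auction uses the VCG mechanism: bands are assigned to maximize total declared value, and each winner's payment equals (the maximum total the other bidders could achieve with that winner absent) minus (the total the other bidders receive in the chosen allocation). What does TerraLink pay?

TerraLink pays $52M.

Efficient allocation: TerraLink→Band G ($971M), ClearBand→Band E ($549M), NorthTel→Band D ($973M); total welfare W = $2493M.
TerraLink receives Band G at value $971M, so the others get W − 971 = $1522M.
Without TerraLink: best allocation of the remaining 2 bidders over all 3 bands is ClearBand→Band G ($601M), NorthTel→Band D ($973M), total $1574M.
VCG payment = (others' best without TerraLink) − (others' welfare with TerraLink) = 1574 − 1522 = $52M.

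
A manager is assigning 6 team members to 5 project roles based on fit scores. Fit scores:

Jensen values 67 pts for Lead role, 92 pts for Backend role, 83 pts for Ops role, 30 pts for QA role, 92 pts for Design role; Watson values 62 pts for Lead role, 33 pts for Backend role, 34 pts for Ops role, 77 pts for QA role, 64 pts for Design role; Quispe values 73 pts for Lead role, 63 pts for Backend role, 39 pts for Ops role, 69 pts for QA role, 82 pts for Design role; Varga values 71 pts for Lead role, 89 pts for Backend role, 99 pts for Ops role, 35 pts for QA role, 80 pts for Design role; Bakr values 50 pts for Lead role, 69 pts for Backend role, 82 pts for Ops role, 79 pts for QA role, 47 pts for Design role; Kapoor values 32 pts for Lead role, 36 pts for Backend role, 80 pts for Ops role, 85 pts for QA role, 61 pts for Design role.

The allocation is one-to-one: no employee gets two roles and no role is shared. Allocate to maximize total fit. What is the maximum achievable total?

Optimal: Quispe→Lead role (73 pts), Varga→Backend role (89 pts), Bakr→Ops role (82 pts), Kapoor→QA role (85 pts), Jensen→Design role (92 pts) — total 73+89+82+85+92 = 421 pts.
Next-best assignment: Watson→Lead role, Jensen→Backend role, Varga→Ops role, Kapoor→QA role, Quispe→Design role = 420 pts.

Maximum total: 421 pts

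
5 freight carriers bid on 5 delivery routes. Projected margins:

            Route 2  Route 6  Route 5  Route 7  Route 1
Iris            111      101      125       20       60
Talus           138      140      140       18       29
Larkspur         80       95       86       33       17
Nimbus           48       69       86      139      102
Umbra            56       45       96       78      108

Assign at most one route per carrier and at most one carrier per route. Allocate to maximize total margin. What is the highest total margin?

Optimal: Iris→Route 5 ($125k), Talus→Route 2 ($138k), Larkspur→Route 6 ($95k), Nimbus→Route 7 ($139k), Umbra→Route 1 ($108k) — total 125+138+95+139+108 = $605k.
Max-entry greedy (repeatedly take the single best remaining cell) gives $592k, worse by 13.
Next-best assignment: Iris→Route 2, Talus→Route 5, Larkspur→Route 6, Nimbus→Route 7, Umbra→Route 1 = $593k.

Maximum total: $605k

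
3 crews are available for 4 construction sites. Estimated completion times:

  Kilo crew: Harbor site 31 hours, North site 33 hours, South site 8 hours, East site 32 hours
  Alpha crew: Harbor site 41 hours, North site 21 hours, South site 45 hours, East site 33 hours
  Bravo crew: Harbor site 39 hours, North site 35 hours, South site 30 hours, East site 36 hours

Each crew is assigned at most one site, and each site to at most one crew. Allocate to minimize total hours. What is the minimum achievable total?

Minimum total: 65 hours

Optimal: Kilo crew→South site (8 hours), Alpha crew→North site (21 hours), Bravo crew→East site (36 hours) — total 8+21+36 = 65 hours.
Column-greedy (each site in turn goes to its cheapest remaining crew) gives 82 hours, worse by 17.
Swapping Bravo crew↔Kilo crew (Bravo crew→South site 30 hours, Kilo crew→East site 32 hours) adds 18.
No other one-to-one assignment undercuts 65 hours.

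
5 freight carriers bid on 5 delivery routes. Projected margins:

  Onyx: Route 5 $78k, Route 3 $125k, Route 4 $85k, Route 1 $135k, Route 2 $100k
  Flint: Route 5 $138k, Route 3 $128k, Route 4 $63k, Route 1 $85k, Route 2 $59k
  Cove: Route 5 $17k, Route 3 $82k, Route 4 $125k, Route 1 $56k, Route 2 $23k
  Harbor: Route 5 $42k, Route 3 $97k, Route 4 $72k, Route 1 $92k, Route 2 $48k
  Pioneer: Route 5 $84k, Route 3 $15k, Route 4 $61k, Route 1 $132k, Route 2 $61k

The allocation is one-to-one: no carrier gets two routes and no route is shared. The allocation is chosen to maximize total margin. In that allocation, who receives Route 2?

Onyx receives Route 2.

Optimal: Onyx→Route 2 ($100k), Flint→Route 5 ($138k), Cove→Route 4 ($125k), Harbor→Route 3 ($97k), Pioneer→Route 1 ($132k) — total 100+138+125+97+132 = $592k.
Every other assignment is strictly worse.
Onyx's own top route is Route 1 ($135k), but forcing Onyx→Route 1 and reassigning the rest optimally gives only $556k — worse by 36.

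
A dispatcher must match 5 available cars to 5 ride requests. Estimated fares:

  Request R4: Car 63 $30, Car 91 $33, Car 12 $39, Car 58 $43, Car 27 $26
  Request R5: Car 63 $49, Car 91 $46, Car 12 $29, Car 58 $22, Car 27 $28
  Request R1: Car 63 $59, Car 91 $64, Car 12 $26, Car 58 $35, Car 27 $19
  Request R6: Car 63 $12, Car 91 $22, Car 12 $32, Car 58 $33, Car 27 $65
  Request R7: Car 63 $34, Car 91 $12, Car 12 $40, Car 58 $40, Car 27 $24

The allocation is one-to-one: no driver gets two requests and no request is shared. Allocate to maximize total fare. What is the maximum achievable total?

Optimal: Car 63→Request R5 ($49), Car 91→Request R1 ($64), Car 12→Request R7 ($40), Car 58→Request R4 ($43), Car 27→Request R6 ($65) — total 49+64+40+43+65 = $261.
Row-greedy (each driver in turn takes its best remaining request) gives $253, worse by 8.
Every other assignment is strictly worse.

Maximum total: $261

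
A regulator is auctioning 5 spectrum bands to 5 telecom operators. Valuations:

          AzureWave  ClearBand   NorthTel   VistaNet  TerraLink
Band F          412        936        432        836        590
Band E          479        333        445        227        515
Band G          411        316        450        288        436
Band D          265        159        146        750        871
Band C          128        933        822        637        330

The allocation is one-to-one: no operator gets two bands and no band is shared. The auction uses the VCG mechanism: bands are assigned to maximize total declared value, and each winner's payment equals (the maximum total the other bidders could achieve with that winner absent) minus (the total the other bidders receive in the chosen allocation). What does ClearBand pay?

ClearBand pays $372M.

Efficient allocation: AzureWave→Band E ($479M), ClearBand→Band C ($933M), NorthTel→Band G ($450M), VistaNet→Band F ($836M), TerraLink→Band D ($871M); total welfare W = $3569M.
ClearBand receives Band C at value $933M, so the others get W − 933 = $2636M.
Without ClearBand: best allocation of the remaining 4 bidders over all 5 bands is AzureWave→Band E ($479M), NorthTel→Band C ($822M), VistaNet→Band F ($836M), TerraLink→Band D ($871M), total $3008M.
VCG payment = (others' best without ClearBand) − (others' welfare with ClearBand) = 3008 − 2636 = $372M.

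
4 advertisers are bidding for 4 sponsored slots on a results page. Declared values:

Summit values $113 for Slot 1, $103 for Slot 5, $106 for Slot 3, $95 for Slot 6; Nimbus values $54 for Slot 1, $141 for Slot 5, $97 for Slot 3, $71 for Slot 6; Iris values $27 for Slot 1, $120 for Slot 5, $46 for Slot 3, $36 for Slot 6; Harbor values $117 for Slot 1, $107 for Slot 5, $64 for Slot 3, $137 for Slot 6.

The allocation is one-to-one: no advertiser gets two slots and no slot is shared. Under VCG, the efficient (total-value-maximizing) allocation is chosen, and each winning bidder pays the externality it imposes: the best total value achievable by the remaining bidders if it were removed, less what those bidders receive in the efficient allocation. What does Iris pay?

Efficient allocation: Summit→Slot 1 ($113), Nimbus→Slot 3 ($97), Iris→Slot 5 ($120), Harbor→Slot 6 ($137); total welfare W = $467.
Iris receives Slot 5 at value $120, so the others get W − 120 = $347.
Without Iris: best allocation of the remaining 3 bidders over all 4 slots is Summit→Slot 1 ($113), Nimbus→Slot 5 ($141), Harbor→Slot 6 ($137), total $391.
VCG payment = (others' best without Iris) − (others' welfare with Iris) = 391 − 347 = $44.

Iris pays $44.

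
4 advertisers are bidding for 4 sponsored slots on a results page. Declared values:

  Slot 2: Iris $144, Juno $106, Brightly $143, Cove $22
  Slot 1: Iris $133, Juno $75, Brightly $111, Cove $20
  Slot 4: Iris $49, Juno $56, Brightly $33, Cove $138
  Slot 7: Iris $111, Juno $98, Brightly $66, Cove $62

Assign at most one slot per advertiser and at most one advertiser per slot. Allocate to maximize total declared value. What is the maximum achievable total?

Optimal: Iris→Slot 1 ($133), Juno→Slot 7 ($98), Brightly→Slot 2 ($143), Cove→Slot 4 ($138) — total 133+98+143+138 = $512.
Column-greedy (each slot in turn goes to its best remaining advertiser) gives $491, worse by 21.
Next-best assignment: Iris→Slot 2, Juno→Slot 7, Brightly→Slot 1, Cove→Slot 4 = $491.
Swapping Cove↔Juno (Cove→Slot 7 $62, Juno→Slot 4 $56) loses 118.
No other one-to-one assignment exceeds $512.

Max total: $512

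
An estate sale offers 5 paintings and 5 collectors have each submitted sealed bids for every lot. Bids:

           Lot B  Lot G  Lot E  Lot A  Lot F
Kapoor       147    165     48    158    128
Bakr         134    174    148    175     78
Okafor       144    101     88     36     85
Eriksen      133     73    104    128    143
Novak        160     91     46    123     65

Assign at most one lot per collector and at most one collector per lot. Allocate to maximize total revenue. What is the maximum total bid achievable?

Max total: $731

This is the linear assignment problem.
Optimal: Kapoor→Lot G ($165), Bakr→Lot A ($175), Okafor→Lot E ($88), Eriksen→Lot F ($143), Novak→Lot B ($160) — total 165+175+88+143+160 = $731.
Next-best assignment: Kapoor→Lot G, Bakr→Lot E, Okafor→Lot B, Eriksen→Lot F, Novak→Lot A = $723.
Swapping Bakr↔Novak (Bakr→Lot B $134, Novak→Lot A $123) loses 78.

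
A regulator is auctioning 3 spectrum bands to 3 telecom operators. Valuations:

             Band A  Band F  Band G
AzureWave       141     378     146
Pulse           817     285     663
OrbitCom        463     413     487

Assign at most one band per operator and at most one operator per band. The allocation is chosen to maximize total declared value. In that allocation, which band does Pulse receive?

This is the linear assignment problem.
Optimal: AzureWave→Band F ($378M), Pulse→Band A ($817M), OrbitCom→Band G ($487M) — total 378+817+487 = $1682M.
Column-greedy (each band in turn goes to its best remaining operator) gives $1376M, worse by 306.
Next-best assignment: AzureWave→Band F, Pulse→Band G, OrbitCom→Band A = $1504M.

Pulse receives Band A.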